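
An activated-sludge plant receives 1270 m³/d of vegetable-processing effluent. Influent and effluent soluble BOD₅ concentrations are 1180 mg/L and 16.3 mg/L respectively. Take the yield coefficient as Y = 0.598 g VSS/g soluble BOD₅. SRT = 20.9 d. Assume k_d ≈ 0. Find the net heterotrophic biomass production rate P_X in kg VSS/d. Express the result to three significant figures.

P_X ≈ 884 kg VSS/d

With endogenous decay neglected, the observed yield equals the true yield: Y_obs = Y = 0.598 g VSS/g soluble BOD₅.
Substrate removed = Q·(S₀ − S) = 1270 m³/d × (1180 − 16.3) g/m³ = 1.48×10^6 g/d = 1478 kg/d.
So the net sludge growth is P_X = 0.5980 × 1478 = 883.8 kg VSS/d.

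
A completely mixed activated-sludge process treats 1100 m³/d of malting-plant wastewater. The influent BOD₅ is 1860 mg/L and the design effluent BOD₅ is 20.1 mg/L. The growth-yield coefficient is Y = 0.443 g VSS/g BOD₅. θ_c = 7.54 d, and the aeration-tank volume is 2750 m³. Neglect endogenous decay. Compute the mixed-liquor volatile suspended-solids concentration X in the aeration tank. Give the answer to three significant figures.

From V·X = Y·Q·(S₀ − S)·θ_c (decay neglected): X = 0.443 × 1100 × (1860 − 20.1) × 7.54 / 2750 = 2458 mg/L.

X ≈ 2460 mg/L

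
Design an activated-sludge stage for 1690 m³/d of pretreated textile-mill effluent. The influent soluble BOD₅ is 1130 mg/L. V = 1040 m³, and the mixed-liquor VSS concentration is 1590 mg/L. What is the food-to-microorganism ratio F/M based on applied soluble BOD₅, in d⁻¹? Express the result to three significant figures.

Food-to-microorganism ratio F/M = Q S₀ / (V X) = 1690 × 1130 / (1040 × 1590) = 1.155 d⁻¹.

F/M ≈ 1.15 d⁻¹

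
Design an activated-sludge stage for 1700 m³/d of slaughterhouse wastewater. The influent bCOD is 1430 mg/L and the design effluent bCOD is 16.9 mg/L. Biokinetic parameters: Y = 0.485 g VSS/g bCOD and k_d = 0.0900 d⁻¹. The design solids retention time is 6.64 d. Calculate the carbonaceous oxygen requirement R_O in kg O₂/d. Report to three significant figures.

Observed yield with endogenous decay: Y_obs = Y / (1 + k_d·θ_c) = 0.485 / (1 + 0.0900 × 6.64) = 0.485 / 1.598 = 0.3036 g VSS/g bCOD.
Mass of bCOD removed per day: Q(S₀ − S) = 1700 × 1413 g/m³ = 2402 kg/d.
Biomass synthesised: P_X = Y_obs × 2402 = 729.3 kg VSS/d.
Carbonaceous O₂ demand = substrate oxidised − cell-mass equivalent = 2402 − 1.42 × 729.3 = 1367 kg O₂/d.

R_O ≈ 1370 kg O₂/d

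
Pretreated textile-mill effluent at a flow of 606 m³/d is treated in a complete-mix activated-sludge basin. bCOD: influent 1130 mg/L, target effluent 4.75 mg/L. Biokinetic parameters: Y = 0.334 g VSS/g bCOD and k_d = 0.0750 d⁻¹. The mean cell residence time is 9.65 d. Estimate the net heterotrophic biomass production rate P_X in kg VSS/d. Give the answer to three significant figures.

P_X ≈ 132 kg VSS/d

The observed yield is Y_obs = Y/(1 + k_d·θ_c) = 0.334 / (1 + 0.0750 × 9.65) = 0.334 / 1.724 = 0.1938 g VSS per g bCOD removed.
ΔS = 1130 − 4.75 = 1125 mg/L, so the substrate removal rate is 606 × 1125/1000 = 681.9 kg bCOD/d.
Net biomass production P_X = Y_obs × Q·(S₀ − S) = 0.1938 × 681.9 = 132.1 kg VSS/d.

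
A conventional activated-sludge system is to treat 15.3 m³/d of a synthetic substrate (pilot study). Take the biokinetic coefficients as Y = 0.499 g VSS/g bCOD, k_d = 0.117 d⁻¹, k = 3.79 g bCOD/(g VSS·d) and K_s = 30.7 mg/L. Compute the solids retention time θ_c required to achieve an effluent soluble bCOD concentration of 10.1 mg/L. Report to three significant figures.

θ_c ≈ 2.85 d

At the target effluent, Y k S/(K_s+S) = 0.499×3.79×10.1/40.80 = 0.4682 d⁻¹.
1/θ_c = 0.4682 − 0.117 = 0.3512 d⁻¹, so θ_c = 2.848 d.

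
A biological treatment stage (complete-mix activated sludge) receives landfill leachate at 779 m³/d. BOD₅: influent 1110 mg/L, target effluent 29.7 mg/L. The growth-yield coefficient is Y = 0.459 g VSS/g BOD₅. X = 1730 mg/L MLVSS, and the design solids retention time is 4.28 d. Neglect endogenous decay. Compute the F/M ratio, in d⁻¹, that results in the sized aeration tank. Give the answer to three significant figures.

Biomass mass balance (decay neglected): V·X = Y·Q·(S₀ − S)·θ_c, so V = 0.459 × 779 × (1110 − 29.7) × 4.28 / 1730 = 955.6 m³.
F/M = applied load / biomass = Q·S₀/(V·X) = 779 × 1110 / (955.6 × 1730) = 0.5230 d⁻¹.

F/M ≈ 0.523 d⁻¹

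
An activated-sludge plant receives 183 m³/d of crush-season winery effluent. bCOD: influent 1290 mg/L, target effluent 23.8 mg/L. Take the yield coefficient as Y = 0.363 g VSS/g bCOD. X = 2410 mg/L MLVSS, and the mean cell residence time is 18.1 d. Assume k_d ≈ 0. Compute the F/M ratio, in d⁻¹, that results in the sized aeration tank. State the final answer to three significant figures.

Biomass mass balance (decay neglected): V·X = Y·Q·(S₀ − S)·θ_c, so V = 0.363 × 183 × (1290 − 23.8) × 18.1 / 2410 = 631.7 m³.
F/M = applied load / biomass = Q·S₀/(V·X) = 183 × 1290 / (631.7 × 2410) = 0.1551 d⁻¹.

F/M ≈ 0.155 d⁻¹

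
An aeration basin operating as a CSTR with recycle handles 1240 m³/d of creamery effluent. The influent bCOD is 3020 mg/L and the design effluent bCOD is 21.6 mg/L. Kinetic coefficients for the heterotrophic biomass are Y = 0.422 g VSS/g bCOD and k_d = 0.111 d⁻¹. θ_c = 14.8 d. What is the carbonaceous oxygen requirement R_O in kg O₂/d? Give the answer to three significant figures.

R_O ≈ 2870 kg O₂/d

Correct the yield for decay: Y_obs = Y/(1 + k_d θ_c) = 0.422 / (1 + 0.111 × 14.8) = 0.422 / 2.643 = 0.1597.
Mass of bCOD removed per day: Q(S₀ − S) = 1240 × 2998 g/m³ = 3718 kg/d.
Net sludge production P_X = 0.1597 × 3718 = 593.7 kg VSS/d.
R_O = Q·(S₀ − S) − 1.42·P_X = 3718 − 1.42 × 593.7 = 2875 kg O₂/d.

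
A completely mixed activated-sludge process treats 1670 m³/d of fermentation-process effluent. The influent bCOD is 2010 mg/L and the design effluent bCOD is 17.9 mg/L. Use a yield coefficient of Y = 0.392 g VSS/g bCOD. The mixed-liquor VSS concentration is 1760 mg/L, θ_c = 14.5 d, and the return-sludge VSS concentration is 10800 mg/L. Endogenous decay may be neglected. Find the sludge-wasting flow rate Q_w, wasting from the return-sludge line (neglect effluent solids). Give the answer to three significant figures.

Q_w ≈ 121 m³/d

Biomass mass balance (decay neglected): V·X = Y·Q·(S₀ − S)·θ_c, so V = 0.392 × 1670 × (2010 − 17.9) × 14.5 / 1760 = 10744 m³.
θ_c = V·X/(Q_w·X_r) when wasting from the recycle, so Q_w = V·X/(θ_c·X_r) = 10744 × 1760 / (14.5 × 10800) = 120.8 m³/d.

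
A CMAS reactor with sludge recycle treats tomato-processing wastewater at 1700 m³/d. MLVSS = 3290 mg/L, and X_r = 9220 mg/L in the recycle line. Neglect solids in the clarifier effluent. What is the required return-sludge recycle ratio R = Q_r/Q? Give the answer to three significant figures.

R ≈ 0.555

Solids balance on the clarifier gives (1+R)X = R·X_r, so R = X/(X_r − X) = 3290 / (9220 − 3290) = 0.5548.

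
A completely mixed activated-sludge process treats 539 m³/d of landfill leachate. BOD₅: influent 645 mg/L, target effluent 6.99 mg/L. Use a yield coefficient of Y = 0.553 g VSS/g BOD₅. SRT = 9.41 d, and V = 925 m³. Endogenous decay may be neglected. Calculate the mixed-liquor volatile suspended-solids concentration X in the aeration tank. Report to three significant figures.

Without decay, X = Y Q (S₀−S) θ_c / V = 0.553 × 539 × (645 − 6.99) × 9.41 / 925 = 1935 mg/L.

X ≈ 1930 mg/L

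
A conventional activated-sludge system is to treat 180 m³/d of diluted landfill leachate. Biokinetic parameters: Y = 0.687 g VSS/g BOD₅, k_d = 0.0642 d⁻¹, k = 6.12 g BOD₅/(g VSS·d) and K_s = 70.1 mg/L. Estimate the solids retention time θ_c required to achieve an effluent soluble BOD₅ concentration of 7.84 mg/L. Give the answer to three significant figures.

At the target effluent, Y k S/(K_s+S) = 0.687×6.12×7.84/77.94 = 0.4229 d⁻¹.
θ_c = 1/(μ − k_d) = 1/(0.4229 − 0.0642) = 1/0.3587 = 2.788 d.

θ_c ≈ 2.79 d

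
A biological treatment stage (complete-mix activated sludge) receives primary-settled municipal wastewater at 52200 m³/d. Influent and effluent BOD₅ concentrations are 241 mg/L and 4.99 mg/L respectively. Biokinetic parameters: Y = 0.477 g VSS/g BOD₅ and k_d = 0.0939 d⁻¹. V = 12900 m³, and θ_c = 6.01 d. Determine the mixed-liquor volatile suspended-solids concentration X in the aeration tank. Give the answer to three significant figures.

X = Y·Q·ΔS·θ_c / [V·(1 + k_d θ_c)] = 0.477 × 52200 × (241 − 4.99) × 6.01 / [12900 × (1 + 0.0939 × 6.01)] = 1750 mg/L.

X ≈ 1750 mg/L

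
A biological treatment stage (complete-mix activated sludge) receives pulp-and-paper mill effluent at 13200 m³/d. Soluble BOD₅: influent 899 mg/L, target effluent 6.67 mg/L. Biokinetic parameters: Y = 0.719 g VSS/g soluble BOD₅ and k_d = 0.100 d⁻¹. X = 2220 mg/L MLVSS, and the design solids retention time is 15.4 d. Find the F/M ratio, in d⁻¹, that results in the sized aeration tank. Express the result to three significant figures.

F/M ≈ 0.231 d⁻¹

From the SRT design equation V = Y Q (S₀−S) θ_c / [X (1 + k_d θ_c)] = 0.719 × 13200 × (899 − 6.67) × 15.4 / [2220 × (1 + 0.100 × 15.4)] = 1.3×10^8 / 5639 = 23129 m³.
F/M = Q·S₀ / (V·X) = 13200 × 899 / (23129 × 2220) = 0.2311 g soluble BOD₅·(g VSS·d)⁻¹.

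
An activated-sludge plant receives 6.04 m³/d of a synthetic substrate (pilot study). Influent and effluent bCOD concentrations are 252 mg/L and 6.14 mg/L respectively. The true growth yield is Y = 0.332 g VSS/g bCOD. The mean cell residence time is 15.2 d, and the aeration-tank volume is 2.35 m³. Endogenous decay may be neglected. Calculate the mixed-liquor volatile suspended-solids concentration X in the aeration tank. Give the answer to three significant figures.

From V·X = Y·Q·(S₀ − S)·θ_c (decay neglected): X = 0.332 × 6.04 × (252 − 6.14) × 15.2 / 2.35 = 3189 mg/L.

X ≈ 3190 mg/L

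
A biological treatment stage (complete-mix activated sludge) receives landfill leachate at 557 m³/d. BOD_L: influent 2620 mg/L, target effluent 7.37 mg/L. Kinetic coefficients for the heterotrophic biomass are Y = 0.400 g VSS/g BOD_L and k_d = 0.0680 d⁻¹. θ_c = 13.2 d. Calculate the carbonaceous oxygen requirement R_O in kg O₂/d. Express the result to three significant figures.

The observed yield is Y_obs = Y/(1 + k_d·θ_c) = 0.400 / (1 + 0.0680 × 13.2) = 0.400 / 1.898 = 0.2108 g VSS per g BOD_L removed.
Q·(S₀ − S) = 557 × (2620 − 7.37) × 10⁻³ = 1455 kg/d removed.
Biomass synthesised: P_X = Y_obs × 1455 = 306.8 kg VSS/d.
R_O = Q·(S₀ − S) − 1.42·P_X = 1455 − 1.42 × 306.8 = 1020 kg O₂/d.

R_O ≈ 1020 kg O₂/d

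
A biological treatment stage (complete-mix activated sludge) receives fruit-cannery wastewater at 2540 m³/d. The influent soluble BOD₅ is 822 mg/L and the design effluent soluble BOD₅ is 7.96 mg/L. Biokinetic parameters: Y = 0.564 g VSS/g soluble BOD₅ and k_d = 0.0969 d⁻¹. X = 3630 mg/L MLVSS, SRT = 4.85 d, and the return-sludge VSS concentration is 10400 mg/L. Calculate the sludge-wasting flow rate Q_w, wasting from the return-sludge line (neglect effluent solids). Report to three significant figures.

Q_w ≈ 76.3 m³/d

Steady-state biomass mass balance: V·X·(1 + k_d·θ_c) = Y·Q·(S₀ − S)·θ_c, so V = 0.564 × 2540 × (822 − 7.96) × 4.85 / [3630 × (1 + 0.0969 × 4.85)] = 5.66×10^6 / 5336 = 1060 m³.
θ_c = V·X/(Q_w·X_r) when wasting from the recycle, so Q_w = V·X/(θ_c·X_r) = 1060 × 3630 / (4.85 × 10400) = 76.28 m³/d.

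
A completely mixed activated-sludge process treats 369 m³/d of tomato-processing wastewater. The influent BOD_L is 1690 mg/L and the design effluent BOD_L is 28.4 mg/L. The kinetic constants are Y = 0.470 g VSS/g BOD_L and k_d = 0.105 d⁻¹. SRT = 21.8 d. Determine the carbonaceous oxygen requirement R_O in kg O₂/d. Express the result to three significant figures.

Correct the yield for decay: Y_obs = Y/(1 + k_d θ_c) = 0.470 / (1 + 0.105 × 21.8) = 0.470 / 3.289 = 0.1429.
Q·(S₀ − S) = 369 × (1690 − 28.4) × 10⁻³ = 613.1 kg/d removed.
Net sludge production P_X = 0.1429 × 613.1 = 87.62 kg VSS/d.
Carbonaceous O₂ demand = substrate oxidised − cell-mass equivalent = 613.1 − 1.42 × 87.62 = 488.7 kg O₂/d.

R_O ≈ 489 kg O₂/d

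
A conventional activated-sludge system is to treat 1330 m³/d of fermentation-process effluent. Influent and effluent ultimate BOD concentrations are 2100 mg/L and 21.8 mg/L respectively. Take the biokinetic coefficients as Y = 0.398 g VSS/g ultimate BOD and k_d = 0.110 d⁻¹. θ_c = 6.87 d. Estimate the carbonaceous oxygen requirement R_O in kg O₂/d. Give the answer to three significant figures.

The observed yield is Y_obs = Y/(1 + k_d·θ_c) = 0.398 / (1 + 0.110 × 6.87) = 0.398 / 1.756 = 0.2267 g VSS per g ultimate BOD removed.
Q·(S₀ − S) = 1330 × (2100 − 21.8) × 10⁻³ = 2764 kg/d removed.
Net sludge production P_X = 0.2267 × 2764 = 626.6 kg VSS/d.
Carbonaceous O₂ demand = substrate oxidised − cell-mass equivalent = 2764 − 1.42 × 626.6 = 1874 kg O₂/d.

R_O ≈ 1870 kg O₂/d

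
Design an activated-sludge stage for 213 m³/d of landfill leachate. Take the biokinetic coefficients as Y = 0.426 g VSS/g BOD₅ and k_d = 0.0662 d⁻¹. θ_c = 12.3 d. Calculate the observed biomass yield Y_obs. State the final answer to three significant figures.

Correct the yield for decay: Y_obs = Y/(1 + k_d θ_c) = 0.426 / (1 + 0.0662 × 12.3) = 0.426 / 1.814 = 0.2348.

Y_obs ≈ 0.235 g VSS/g BOD₅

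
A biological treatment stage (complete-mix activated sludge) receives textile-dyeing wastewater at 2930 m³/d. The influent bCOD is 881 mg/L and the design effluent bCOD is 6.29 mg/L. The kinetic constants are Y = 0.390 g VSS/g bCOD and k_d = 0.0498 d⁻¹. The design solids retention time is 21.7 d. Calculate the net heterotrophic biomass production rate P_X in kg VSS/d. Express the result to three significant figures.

The observed yield is Y_obs = Y/(1 + k_d·θ_c) = 0.390 / (1 + 0.0498 × 21.7) = 0.390 / 2.081 = 0.1874 g VSS per g bCOD removed.
ΔS = 881 − 6.29 = 874.7 mg/L, so the substrate removal rate is 2930 × 874.7/1000 = 2563 kg bCOD/d.
Biomass produced: P_X = Y_obs·Q·ΔS = 0.1874 × 2563 ≈ 480.4 kg VSS/d.

P_X ≈ 480 kg VSS/d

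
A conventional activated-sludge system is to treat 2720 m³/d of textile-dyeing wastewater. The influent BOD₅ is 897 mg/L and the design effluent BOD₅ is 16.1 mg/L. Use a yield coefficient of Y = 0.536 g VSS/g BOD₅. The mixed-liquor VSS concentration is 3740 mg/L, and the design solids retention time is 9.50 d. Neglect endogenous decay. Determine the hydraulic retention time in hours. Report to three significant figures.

τ ≈ 28.8 h

With k_d = 0 the design equation reduces to V = Y Q (S₀−S) θ_c / X = 0.536 × 2720 × (897 − 16.1) × 9.50 / 3740 = 3262 m³.
Hydraulic retention time τ = V/Q = 3262 / 2720 = 1.199 d = 28.78 h.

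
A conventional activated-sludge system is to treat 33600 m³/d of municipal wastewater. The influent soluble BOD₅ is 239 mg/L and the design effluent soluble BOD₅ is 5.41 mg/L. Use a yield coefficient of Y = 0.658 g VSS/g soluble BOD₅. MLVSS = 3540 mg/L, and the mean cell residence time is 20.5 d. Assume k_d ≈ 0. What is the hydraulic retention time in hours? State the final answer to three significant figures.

τ ≈ 21.4 h

Biomass mass balance (decay neglected): V·X = Y·Q·(S₀ − S)·θ_c, so V = 0.658 × 33600 × (239 − 5.41) × 20.5 / 3540 = 29907 m³.
HRT = V/Q = 29907 m³ / 33600 m³·d⁻¹ = 0.8901 d × 24 = 21.36 h.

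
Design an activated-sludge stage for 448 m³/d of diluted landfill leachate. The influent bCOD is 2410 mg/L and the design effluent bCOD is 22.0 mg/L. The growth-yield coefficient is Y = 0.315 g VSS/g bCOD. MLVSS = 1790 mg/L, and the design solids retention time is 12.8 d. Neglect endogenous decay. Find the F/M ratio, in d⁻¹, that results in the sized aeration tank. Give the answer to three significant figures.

V·X = Y·Q·ΔS·θ_c gives V = 0.315 × 448 × (2410 − 22.0) × 12.8 / 1790 = 2410 m³.
Food-to-microorganism ratio F/M = Q S₀ / (V X) = 448 × 2410 / (2410 × 1790) = 0.2503 d⁻¹.

F/M ≈ 0.250 d⁻¹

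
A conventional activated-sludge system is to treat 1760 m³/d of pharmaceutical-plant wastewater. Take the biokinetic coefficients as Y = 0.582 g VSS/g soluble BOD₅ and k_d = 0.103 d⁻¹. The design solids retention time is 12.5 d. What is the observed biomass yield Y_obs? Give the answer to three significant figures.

Y_obs = Y / (1 + k_d θ_c) = 0.582 / (1 + 0.103 × 12.5) = 0.582 / 2.287 = 0.2544.

Y_obs ≈ 0.254 g VSS/g soluble BOD₅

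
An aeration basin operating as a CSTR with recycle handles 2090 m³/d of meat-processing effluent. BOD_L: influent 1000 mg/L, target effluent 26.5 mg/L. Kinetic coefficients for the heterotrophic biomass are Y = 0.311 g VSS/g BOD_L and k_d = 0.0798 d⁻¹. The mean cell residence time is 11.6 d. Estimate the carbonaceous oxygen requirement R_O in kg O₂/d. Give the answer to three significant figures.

R_O ≈ 1570 kg O₂/d

Y_obs = Y / (1 + k_d θ_c) = 0.311 / (1 + 0.0798 × 11.6) = 0.311 / 1.926 = 0.1615.
Mass of BOD_L removed per day: Q(S₀ − S) = 2090 × 973.5 g/m³ = 2035 kg/d.
Biomass synthesised: P_X = Y_obs × 2035 = 328.6 kg VSS/d.
Carbonaceous O₂ demand = substrate oxidised − cell-mass equivalent = 2035 − 1.42 × 328.6 = 1568 kg O₂/d.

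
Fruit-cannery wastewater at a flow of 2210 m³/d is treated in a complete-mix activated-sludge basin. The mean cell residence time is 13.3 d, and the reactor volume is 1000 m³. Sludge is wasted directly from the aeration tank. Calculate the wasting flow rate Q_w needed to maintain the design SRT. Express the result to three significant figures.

Wasting from the aeration tank: Q_w = V / θ_c = 1000 / 13.3 = 75.19 m³/d.

Q_w ≈ 75.2 m³/d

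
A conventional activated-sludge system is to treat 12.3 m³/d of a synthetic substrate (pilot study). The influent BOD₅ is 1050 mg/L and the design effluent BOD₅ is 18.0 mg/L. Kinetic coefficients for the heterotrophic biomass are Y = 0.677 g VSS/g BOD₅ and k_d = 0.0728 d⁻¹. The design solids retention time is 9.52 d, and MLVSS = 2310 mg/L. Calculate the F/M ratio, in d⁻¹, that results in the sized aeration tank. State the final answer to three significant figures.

F/M ≈ 0.267 d⁻¹

Rearranging the biomass balance for a CMAS with decay, V = Y·Q·ΔS·θ_c / [X·(1+k_d θ_c)] = 0.677 × 12.3 × (1050 − 18.0) × 9.52 / [2310 × (1 + 0.0728 × 9.52)] = 8.18×10^4 / 3911 = 20.92 m³.
F/M = applied load / biomass = Q·S₀/(V·X) = 12.3 × 1050 / (20.92 × 2310) = 0.2673 d⁻¹.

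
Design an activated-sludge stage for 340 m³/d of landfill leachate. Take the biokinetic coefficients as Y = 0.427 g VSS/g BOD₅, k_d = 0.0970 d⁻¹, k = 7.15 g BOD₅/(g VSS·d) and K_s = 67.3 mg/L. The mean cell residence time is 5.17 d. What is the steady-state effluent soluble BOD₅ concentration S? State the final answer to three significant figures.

S ≈ 7.07 mg/L

From the Monod/SRT balance for a CMAS, S = K_s·(1+k_d θ_c)/[θ_c·(Y k − k_d) − 1] = 67.3 × (1 + 0.0970 × 5.17) / [5.17 × (0.427 × 7.15 − 0.0970) − 1] = 101.1 / 14.28 = 7.075 mg/L.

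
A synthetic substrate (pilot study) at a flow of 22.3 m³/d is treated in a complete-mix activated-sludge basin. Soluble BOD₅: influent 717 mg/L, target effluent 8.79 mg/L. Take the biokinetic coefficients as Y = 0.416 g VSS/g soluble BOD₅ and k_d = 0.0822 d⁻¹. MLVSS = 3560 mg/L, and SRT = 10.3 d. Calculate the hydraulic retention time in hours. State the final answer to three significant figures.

τ ≈ 11.1 h

Steady-state biomass mass balance: V·X·(1 + k_d·θ_c) = Y·Q·(S₀ − S)·θ_c, so V = 0.416 × 22.3 × (717 − 8.79) × 10.3 / [3560 × (1 + 0.0822 × 10.3)] = 6.77×10^4 / 6574 = 10.29 m³.
Hydraulic retention time τ = V/Q = 10.29 / 22.3 = 0.4616 d = 11.08 h.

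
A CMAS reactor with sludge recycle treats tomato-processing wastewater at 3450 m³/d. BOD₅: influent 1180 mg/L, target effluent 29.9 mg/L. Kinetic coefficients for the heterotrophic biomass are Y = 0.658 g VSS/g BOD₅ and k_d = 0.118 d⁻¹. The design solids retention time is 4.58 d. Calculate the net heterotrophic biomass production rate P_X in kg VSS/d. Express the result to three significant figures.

P_X ≈ 1690 kg VSS/d

Correct the yield for decay: Y_obs = Y/(1 + k_d θ_c) = 0.658 / (1 + 0.118 × 4.58) = 0.658 / 1.540 = 0.4272.
Q·(S₀ − S) = 3450 × (1180 − 29.9) × 10⁻³ = 3968 kg/d removed.
Biomass produced: P_X = Y_obs·Q·ΔS = 0.4272 × 3968 ≈ 1695 kg VSS/d.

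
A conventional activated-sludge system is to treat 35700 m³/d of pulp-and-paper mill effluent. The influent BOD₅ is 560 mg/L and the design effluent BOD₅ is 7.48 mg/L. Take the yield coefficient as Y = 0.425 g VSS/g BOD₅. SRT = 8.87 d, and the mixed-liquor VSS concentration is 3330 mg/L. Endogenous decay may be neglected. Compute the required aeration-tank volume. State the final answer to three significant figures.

With k_d = 0 the design equation reduces to V = Y Q (S₀−S) θ_c / X = 0.425 × 35700 × (560 − 7.48) × 8.87 / 3330 = 22330 m³.

V ≈ 22300 m³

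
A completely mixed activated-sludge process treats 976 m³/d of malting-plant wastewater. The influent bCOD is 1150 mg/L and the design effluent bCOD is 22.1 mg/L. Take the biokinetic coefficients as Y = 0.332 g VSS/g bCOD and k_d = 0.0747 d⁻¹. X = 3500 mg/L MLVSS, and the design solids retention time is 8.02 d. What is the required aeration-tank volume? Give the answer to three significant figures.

Rearranging the biomass balance for a CMAS with decay, V = Y·Q·ΔS·θ_c / [X·(1+k_d θ_c)] = 0.332 × 976 × (1150 − 22.1) × 8.02 / [3500 × (1 + 0.0747 × 8.02)] = 2.93×10^6 / 5597 = 523.7 m³.

V ≈ 524 m³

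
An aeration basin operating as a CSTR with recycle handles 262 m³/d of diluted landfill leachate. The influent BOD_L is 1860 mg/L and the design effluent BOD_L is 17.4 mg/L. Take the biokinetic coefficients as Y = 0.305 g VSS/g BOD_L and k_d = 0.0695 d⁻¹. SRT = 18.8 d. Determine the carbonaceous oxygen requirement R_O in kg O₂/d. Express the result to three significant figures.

The observed yield is Y_obs = Y/(1 + k_d·θ_c) = 0.305 / (1 + 0.0695 × 18.8) = 0.305 / 2.307 = 0.1322 g VSS per g BOD_L removed.
ΔS = 1860 − 17.4 = 1843 mg/L, so the substrate removal rate is 262 × 1843/1000 = 482.8 kg BOD_L/d.
Biomass synthesised: P_X = Y_obs × 482.8 = 63.84 kg VSS/d.
R_O = Q·(S₀ − S) − 1.42·P_X = 482.8 − 1.42 × 63.84 = 392.1 kg O₂/d.

R_O ≈ 392 kg O₂/d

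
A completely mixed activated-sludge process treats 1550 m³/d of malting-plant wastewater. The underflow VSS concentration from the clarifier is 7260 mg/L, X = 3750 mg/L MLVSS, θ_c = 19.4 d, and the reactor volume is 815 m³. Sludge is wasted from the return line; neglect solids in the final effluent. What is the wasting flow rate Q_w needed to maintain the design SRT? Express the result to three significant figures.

θ_c = V·X/(Q_w·X_r) when wasting from the recycle, so Q_w = V·X/(θ_c·X_r) = 815.0 × 3750 / (19.4 × 7260) = 21.70 m³/d.

Q_w ≈ 21.7 m³/d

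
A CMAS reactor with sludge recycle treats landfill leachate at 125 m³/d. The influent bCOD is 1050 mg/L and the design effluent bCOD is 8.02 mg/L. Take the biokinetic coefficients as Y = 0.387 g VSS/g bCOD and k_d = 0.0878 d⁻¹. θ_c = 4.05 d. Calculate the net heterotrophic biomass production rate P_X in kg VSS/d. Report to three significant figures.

Y_obs = Y / (1 + k_d θ_c) = 0.387 / (1 + 0.0878 × 4.05) = 0.387 / 1.356 = 0.2855.
Q·(S₀ − S) = 125 × (1050 − 8.02) × 10⁻³ = 130.2 kg/d removed.
P_X = Y_obs · Q(S₀ − S) = 0.2855 × 130.2 = 37.18 kg VSS/d.

P_X ≈ 37.2 kg VSS/d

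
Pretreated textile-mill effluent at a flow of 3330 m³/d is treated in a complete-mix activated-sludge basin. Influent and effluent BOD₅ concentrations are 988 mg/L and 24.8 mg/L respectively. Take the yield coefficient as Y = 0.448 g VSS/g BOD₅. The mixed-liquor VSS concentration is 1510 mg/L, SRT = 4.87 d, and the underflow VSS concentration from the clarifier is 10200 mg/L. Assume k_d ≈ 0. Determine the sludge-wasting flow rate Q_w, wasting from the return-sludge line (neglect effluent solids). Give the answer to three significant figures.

With k_d = 0 the design equation reduces to V = Y Q (S₀−S) θ_c / X = 0.448 × 3330 × (988 − 24.8) × 4.87 / 1510 = 4634 m³.
Q_w = (V·X)/(θ_c X_r) = 4634 × 1510 / (4.87 × 10200) = 140.9 m³/d.

Q_w ≈ 141 m³/d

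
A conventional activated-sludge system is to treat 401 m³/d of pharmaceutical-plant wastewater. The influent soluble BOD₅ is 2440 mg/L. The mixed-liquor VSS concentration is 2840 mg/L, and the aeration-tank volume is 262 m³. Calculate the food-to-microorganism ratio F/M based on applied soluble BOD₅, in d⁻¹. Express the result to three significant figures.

F/M ≈ 1.31 d⁻¹

F/M = Q·S₀ / (V·X) = 401 × 2440 / (262.0 × 2840) = 1.315 g soluble BOD₅·(g VSS·d)⁻¹.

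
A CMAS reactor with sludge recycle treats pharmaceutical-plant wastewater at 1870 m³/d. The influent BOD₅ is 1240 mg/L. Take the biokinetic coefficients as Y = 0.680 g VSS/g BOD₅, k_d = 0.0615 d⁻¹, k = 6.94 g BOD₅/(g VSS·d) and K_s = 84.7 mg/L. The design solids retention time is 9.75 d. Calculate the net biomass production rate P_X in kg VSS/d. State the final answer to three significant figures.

From the Monod/SRT balance for a CMAS, S = K_s·(1+k_d θ_c)/[θ_c·(Y k − k_d) − 1] = 84.7 × (1 + 0.0615 × 9.75) / [9.75 × (0.680 × 6.94 − 0.0615) − 1] = 135.5 / 44.41 = 3.051 mg/L.
Y_obs = Y / (1 + k_d θ_c) = 0.680 / (1 + 0.0615 × 9.75) = 0.680 / 1.600 = 0.4251.
Mass of BOD₅ removed per day: Q(S₀ − S) = 1870 × 1237 g/m³ = 2313 kg/d.
Net biomass production P_X = Y_obs × Q·(S₀ − S) = 0.4251 × 2313 = 983.3 kg VSS/d.

P_X ≈ 983 kg VSS/d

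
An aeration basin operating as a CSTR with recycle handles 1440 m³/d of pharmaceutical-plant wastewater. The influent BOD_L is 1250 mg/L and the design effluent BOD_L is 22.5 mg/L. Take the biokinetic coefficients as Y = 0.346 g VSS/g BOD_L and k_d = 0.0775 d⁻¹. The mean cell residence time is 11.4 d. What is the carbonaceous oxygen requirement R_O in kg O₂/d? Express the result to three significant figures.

R_O ≈ 1310 kg O₂/d

Y_obs = Y / (1 + k_d θ_c) = 0.346 / (1 + 0.0775 × 11.4) = 0.346 / 1.884 = 0.1837.
ΔS = 1250 − 22.5 = 1228 mg/L, so the substrate removal rate is 1440 × 1228/1000 = 1768 kg BOD_L/d.
Biomass synthesised: P_X = Y_obs × 1768 = 324.7 kg VSS/d.
R_O = Q·(S₀ − S) − 1.42·P_X = 1768 − 1.42 × 324.7 = 1307 kg O₂/d.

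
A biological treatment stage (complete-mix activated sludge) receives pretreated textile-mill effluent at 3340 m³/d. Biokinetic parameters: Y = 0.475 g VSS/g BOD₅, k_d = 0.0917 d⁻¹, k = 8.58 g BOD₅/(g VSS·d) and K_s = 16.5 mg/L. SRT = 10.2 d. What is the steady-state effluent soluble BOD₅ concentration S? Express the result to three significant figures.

S ≈ 0.806 mg/L

Effluent substrate depends only on kinetics and SRT: S = K_s(1 + k_d θ_c) / [θ_c(Yk − k_d) − 1] = 16.5 × (1 + 0.0917 × 10.2) / [10.2 × (0.475 × 8.58 − 0.0917) − 1] = 31.93 / 39.63 = 0.8057 mg/L.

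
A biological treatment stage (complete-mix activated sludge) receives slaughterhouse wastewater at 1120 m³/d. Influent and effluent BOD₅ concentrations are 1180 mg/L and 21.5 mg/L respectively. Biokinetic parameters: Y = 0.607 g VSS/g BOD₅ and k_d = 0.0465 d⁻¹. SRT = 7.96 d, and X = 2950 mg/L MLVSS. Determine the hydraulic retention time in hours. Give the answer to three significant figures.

Steady-state biomass mass balance: V·X·(1 + k_d·θ_c) = Y·Q·(S₀ − S)·θ_c, so V = 0.607 × 1120 × (1180 − 21.5) × 7.96 / [2950 × (1 + 0.0465 × 7.96)] = 6.27×10^6 / 4042 = 1551 m³.
τ = V/Q = 1551/1120 = 1.385 d, or 33.24 h.

τ ≈ 33.2 h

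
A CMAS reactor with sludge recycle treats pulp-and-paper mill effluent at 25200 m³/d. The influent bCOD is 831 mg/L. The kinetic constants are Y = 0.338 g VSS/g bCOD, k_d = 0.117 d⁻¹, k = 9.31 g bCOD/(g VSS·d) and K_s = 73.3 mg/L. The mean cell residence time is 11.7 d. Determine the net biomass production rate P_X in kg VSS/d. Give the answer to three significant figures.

P_X ≈ 2970 kg VSS/d

For a completely mixed reactor with recycle the Lawrence–McCarty relation gives S = K_s·(1 + k_d·θ_c) / [θ_c·(Y·k − k_d) − 1] = 73.3 × (1 + 0.117 × 11.7) / [11.7 × (0.338 × 9.31 − 0.117) − 1] = 173.6 / 34.45 = 5.041 mg/L.
Correct the yield for decay: Y_obs = Y/(1 + k_d θ_c) = 0.338 / (1 + 0.117 × 11.7) = 0.338 / 2.369 = 0.1427.
Mass of bCOD removed per day: Q(S₀ − S) = 25200 × 826.0 g/m³ = 20814 kg/d.
Net biomass production P_X = Y_obs × Q·(S₀ − S) = 0.1427 × 20814 = 2970 kg VSS/d.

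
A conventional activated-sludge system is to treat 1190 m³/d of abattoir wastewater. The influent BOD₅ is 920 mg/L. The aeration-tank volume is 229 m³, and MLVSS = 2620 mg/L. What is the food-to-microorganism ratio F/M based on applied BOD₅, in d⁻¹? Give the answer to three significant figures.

F/M ≈ 1.82 d⁻¹

F/M = applied load / biomass = Q·S₀/(V·X) = 1190 × 920 / (229.0 × 2620) = 1.825 d⁻¹.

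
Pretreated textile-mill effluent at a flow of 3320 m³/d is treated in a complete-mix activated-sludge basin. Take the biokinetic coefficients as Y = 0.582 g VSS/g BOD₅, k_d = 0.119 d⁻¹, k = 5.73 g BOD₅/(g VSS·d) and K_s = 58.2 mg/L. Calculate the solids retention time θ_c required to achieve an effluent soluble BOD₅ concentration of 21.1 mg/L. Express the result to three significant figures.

Specific growth rate at S = 21.1 mg/L: μ = YkS/(K_s+S) = 0.582·5.73·21.1/(58.2+21.1) = 0.8873 d⁻¹.
Then 1/θ_c = μ − k_d = 0.8873 − 0.119 = 0.7683 d⁻¹, giving θ_c = 1.302 d.

θ_c ≈ 1.30 d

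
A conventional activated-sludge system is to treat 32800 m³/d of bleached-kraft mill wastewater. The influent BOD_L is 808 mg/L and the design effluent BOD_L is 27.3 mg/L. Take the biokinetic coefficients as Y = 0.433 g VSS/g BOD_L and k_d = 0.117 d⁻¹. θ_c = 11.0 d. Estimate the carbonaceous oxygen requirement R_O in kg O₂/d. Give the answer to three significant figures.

R_O ≈ 18700 kg O₂/d

The observed yield is Y_obs = Y/(1 + k_d·θ_c) = 0.433 / (1 + 0.117 × 11.0) = 0.433 / 2.287 = 0.1893 g VSS per g BOD_L removed.
Substrate removed = Q·(S₀ − S) = 32800 m³/d × (808 − 27.3) g/m³ = 2.56×10^7 g/d = 25607 kg/d.
Net sludge production P_X = 0.1893 × 25607 = 4848 kg VSS/d.
Carbonaceous O₂ demand = substrate oxidised − cell-mass equivalent = 25607 − 1.42 × 4848 = 18723 kg O₂/d.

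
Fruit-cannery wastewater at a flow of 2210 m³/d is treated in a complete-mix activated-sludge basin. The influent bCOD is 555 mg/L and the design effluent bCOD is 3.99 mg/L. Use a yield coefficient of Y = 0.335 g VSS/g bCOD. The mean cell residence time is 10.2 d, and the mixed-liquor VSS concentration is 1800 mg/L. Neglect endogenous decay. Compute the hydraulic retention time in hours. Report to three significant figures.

τ ≈ 25.1 h

Biomass mass balance (decay neglected): V·X = Y·Q·(S₀ − S)·θ_c, so V = 0.335 × 2210 × (555 − 3.99) × 10.2 / 1800 = 2312 m³.
HRT = V/Q = 2312 m³ / 2210 m³·d⁻¹ = 1.046 d × 24 = 25.10 h.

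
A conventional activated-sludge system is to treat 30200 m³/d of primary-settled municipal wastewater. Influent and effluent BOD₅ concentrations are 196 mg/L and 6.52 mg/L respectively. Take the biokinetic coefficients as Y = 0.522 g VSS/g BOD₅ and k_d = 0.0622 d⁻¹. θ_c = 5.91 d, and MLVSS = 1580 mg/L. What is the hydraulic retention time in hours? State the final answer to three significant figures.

From the SRT design equation V = Y Q (S₀−S) θ_c / [X (1 + k_d θ_c)] = 0.522 × 30200 × (196 − 6.52) × 5.91 / [1580 × (1 + 0.0622 × 5.91)] = 1.77×10^7 / 2161 = 8170 m³.
τ = V/Q = 8170/30200 = 0.2705 d, or 6.493 h.

τ ≈ 6.49 h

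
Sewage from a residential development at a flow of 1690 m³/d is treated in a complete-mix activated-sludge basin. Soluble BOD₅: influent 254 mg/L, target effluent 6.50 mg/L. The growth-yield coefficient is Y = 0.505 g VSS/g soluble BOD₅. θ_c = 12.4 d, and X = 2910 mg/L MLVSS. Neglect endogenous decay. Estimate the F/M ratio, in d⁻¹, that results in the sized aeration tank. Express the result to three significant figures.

With k_d = 0 the design equation reduces to V = Y Q (S₀−S) θ_c / X = 0.505 × 1690 × (254 − 6.50) × 12.4 / 2910 = 900.1 m³.
F/M = Q·S₀ / (V·X) = 1690 × 254 / (900.1 × 2910) = 0.1639 g soluble BOD₅·(g VSS·d)⁻¹.

F/M ≈ 0.164 d⁻¹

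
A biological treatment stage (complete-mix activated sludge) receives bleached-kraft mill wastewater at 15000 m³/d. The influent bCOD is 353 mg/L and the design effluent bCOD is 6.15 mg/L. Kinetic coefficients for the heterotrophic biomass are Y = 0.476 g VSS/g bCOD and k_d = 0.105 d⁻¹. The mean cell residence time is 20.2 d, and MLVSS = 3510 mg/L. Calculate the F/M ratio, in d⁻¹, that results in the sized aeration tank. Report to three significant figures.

Steady-state biomass mass balance: V·X·(1 + k_d·θ_c) = Y·Q·(S₀ − S)·θ_c, so V = 0.476 × 15000 × (353 − 6.15) × 20.2 / [3510 × (1 + 0.105 × 20.2)] = 5×10^7 / 10955 = 4567 m³.
Food-to-microorganism ratio F/M = Q S₀ / (V X) = 15000 × 353 / (4567 × 3510) = 0.3303 d⁻¹.

F/M ≈ 0.330 d⁻¹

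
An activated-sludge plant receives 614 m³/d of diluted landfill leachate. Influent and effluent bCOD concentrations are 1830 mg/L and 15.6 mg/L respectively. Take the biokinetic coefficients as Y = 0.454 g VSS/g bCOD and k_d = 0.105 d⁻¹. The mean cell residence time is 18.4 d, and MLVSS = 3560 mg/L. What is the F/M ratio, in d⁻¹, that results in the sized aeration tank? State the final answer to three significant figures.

From the SRT design equation V = Y Q (S₀−S) θ_c / [X (1 + k_d θ_c)] = 0.454 × 614 × (1830 − 15.6) × 18.4 / [3560 × (1 + 0.105 × 18.4)] = 9.31×10^6 / 10438 = 891.6 m³.
F/M = applied load / biomass = Q·S₀/(V·X) = 614 × 1830 / (891.6 × 3560) = 0.3540 d⁻¹.

F/M ≈ 0.354 d⁻¹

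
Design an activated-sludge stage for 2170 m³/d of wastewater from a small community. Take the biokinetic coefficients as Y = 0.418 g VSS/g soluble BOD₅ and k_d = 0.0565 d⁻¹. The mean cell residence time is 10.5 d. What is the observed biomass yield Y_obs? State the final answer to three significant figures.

Y_obs ≈ 0.262 g VSS/g soluble BOD₅

Y_obs = Y / (1 + k_d θ_c) = 0.418 / (1 + 0.0565 × 10.5) = 0.418 / 1.593 = 0.2624.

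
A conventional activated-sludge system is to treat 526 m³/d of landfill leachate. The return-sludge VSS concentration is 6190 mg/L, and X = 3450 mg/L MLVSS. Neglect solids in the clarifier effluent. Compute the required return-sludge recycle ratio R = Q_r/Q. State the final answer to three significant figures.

R ≈ 1.26

Solids balance on the clarifier gives (1+R)X = R·X_r, so R = X/(X_r − X) = 3450 / (6190 − 3450) = 1.259.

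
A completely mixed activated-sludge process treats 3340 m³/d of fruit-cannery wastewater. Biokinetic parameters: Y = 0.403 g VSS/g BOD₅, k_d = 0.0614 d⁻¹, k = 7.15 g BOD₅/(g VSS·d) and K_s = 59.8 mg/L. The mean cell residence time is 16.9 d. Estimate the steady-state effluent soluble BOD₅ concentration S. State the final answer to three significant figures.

S ≈ 2.61 mg/L

From the Monod/SRT balance for a CMAS, S = K_s·(1+k_d θ_c)/[θ_c·(Y k − k_d) − 1] = 59.8 × (1 + 0.0614 × 16.9) / [16.9 × (0.403 × 7.15 − 0.0614) − 1] = 121.9 / 46.66 = 2.612 mg/L.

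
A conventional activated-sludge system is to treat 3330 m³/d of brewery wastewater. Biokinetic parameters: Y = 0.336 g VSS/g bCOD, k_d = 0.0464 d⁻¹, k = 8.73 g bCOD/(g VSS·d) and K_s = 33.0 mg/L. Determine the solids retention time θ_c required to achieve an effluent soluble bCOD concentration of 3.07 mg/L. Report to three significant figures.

Specific growth rate at S = 3.07 mg/L: μ = YkS/(K_s+S) = 0.336·8.73·3.07/(33.0+3.07) = 0.2497 d⁻¹.
1/θ_c = 0.2497 − 0.0464 = 0.2033 d⁻¹, so θ_c = 4.920 d.

θ_c ≈ 4.92 d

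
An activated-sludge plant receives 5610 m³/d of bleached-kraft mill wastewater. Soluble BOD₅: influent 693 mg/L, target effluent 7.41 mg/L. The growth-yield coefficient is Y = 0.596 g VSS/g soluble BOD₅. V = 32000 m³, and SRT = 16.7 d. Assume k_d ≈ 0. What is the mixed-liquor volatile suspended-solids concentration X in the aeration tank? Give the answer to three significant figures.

From V·X = Y·Q·(S₀ − S)·θ_c (decay neglected): X = 0.596 × 5610 × (693 − 7.41) × 16.7 / 32000 = 1196 mg/L.

X ≈ 1200 mg/L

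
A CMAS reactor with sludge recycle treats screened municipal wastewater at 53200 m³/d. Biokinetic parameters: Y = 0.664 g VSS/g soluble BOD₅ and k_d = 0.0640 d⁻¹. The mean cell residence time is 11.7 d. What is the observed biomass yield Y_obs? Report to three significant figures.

Y_obs ≈ 0.380 g VSS/g soluble BOD₅

Observed yield with endogenous decay: Y_obs = Y / (1 + k_d·θ_c) = 0.664 / (1 + 0.0640 × 11.7) = 0.664 / 1.749 = 0.3797 g VSS/g soluble BOD₅.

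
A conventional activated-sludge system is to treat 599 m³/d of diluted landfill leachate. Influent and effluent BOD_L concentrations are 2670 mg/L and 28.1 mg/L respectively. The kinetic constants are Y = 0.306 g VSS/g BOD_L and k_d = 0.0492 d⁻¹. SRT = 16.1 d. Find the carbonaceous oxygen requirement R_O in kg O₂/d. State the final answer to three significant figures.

Y_obs = Y / (1 + k_d θ_c) = 0.306 / (1 + 0.0492 × 16.1) = 0.306 / 1.792 = 0.1707.
Mass of BOD_L removed per day: Q(S₀ − S) = 599 × 2642 g/m³ = 1582 kg/d.
Net sludge production P_X = 0.1707 × 1582 = 270.2 kg VSS/d.
Carbonaceous O₂ demand = substrate oxidised − cell-mass equivalent = 1582 − 1.42 × 270.2 = 1199 kg O₂/d.

R_O ≈ 1200 kg O₂/d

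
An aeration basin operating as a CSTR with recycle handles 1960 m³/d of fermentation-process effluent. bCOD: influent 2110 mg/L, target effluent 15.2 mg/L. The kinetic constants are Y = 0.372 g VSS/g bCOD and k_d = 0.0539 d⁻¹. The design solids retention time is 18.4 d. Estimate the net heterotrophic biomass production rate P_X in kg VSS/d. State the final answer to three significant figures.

Observed yield with endogenous decay: Y_obs = Y / (1 + k_d·θ_c) = 0.372 / (1 + 0.0539 × 18.4) = 0.372 / 1.992 = 0.1868 g VSS/g bCOD.
Q·(S₀ − S) = 1960 × (2110 − 15.2) × 10⁻³ = 4106 kg/d removed.
Net biomass production P_X = Y_obs × Q·(S₀ − S) = 0.1868 × 4106 = 766.8 kg VSS/d.

P_X ≈ 767 kg VSS/d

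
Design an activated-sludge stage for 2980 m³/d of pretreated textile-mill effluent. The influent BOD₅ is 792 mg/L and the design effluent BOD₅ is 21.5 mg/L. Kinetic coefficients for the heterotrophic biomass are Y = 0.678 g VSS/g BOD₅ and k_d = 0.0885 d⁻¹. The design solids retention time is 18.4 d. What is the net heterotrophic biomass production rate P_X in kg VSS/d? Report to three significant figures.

Y_obs = Y / (1 + k_d θ_c) = 0.678 / (1 + 0.0885 × 18.4) = 0.678 / 2.628 = 0.2580.
Q·(S₀ − S) = 2980 × (792 − 21.5) × 10⁻³ = 2296 kg/d removed.
So the net sludge growth is P_X = 0.2580 × 2296 = 592.3 kg VSS/d.

P_X ≈ 592 kg VSS/d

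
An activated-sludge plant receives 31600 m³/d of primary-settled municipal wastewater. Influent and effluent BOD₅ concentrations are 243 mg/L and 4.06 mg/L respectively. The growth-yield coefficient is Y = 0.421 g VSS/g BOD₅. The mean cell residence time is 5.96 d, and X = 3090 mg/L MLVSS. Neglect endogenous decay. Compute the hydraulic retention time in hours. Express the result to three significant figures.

τ ≈ 4.66 h

V·X = Y·Q·ΔS·θ_c gives V = 0.421 × 31600 × (243 − 4.06) × 5.96 / 3090 = 6131 m³.
τ = V/Q = 6131/31600 = 0.1940 d, or 4.657 h.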